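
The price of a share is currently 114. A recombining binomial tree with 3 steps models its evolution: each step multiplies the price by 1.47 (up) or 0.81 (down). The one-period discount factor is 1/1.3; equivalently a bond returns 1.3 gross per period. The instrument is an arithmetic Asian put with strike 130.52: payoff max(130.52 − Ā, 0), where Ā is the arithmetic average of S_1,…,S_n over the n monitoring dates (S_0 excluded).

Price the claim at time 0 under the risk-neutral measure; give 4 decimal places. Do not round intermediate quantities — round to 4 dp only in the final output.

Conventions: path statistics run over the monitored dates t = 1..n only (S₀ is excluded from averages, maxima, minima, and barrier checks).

price = 1.6804

No-arbitrage gives p* = (R−d)/(u−d) = 0.7424: enumerate every path, weight its payoff by its p*-probability, and discount by R^3.
Enumerate all 2^3 = 8 price paths (U = up ×1.47, D = down ×0.81); each path with k up-moves has probability p*^k·(1−p*)^(3−k).
DDD: Ā=75.9066, payoff=54.6134, prob=0.017089
UDD: Ā=137.7563, payoff=0.0000, prob=0.049256
DUD: Ā=112.6763, payoff=17.8437, prob=0.049256
UUD: Ā=204.4867, payoff=0.0000, prob=0.141974
DDU: Ā=92.3615, payoff=38.1585, prob=0.049256
UDU: Ā=167.6191, payoff=0.0000, prob=0.141974
DUU: Ā=142.5391, payoff=0.0000, prob=0.141974
UUU: Ā=258.6821, payoff=0.0000, prob=0.409220
Price = Σ prob·payoff / R^3 = 3.691744 / 2.197000 = 1.6804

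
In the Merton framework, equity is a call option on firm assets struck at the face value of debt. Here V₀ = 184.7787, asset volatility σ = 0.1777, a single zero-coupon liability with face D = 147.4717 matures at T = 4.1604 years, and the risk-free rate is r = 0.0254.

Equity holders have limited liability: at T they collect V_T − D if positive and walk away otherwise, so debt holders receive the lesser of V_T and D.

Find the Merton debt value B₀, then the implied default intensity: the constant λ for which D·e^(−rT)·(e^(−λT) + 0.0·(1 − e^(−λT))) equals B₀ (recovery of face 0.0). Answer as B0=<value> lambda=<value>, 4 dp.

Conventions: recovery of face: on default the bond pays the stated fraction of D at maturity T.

B0=127.1813 lambda=0.0102

Equity is a call on the firm's assets struck at D = 147.4717:
d₁ = [ln(V₀/D) + (r + σ²/2)T] / (σ√T)
   = [ln(184.7787/147.4717) + (0.0254 + 0.5·0.1777²)·4.1604] / (0.1777·√4.1604)
   = [0.225523 + 0.171361] / 0.362456 = 1.094986
d₂ = d₁ − σ√T = 1.094986 − 0.362456 = 0.732530
N(d₁) = 0.863239,  N(d₂) = 0.768077,  e^(−rT) = 0.899718
E₀ = V₀·N(d₁) − D·e^(−rT)·N(d₂)
   = 184.7787·0.863239 − 147.4717·0.899718·0.768077 = 57.597351
B₀ = V₀ − E₀ = 184.7787 − 57.597351 = 127.181349
e^(−λT) = (B₀·e^(rT)/D − 0)/(1 − 0) = (127.1813·1.111460/147.4717 − 0)/1 = 0.95853567
λ = −ln(0.95853567)/4.1604 = 0.010179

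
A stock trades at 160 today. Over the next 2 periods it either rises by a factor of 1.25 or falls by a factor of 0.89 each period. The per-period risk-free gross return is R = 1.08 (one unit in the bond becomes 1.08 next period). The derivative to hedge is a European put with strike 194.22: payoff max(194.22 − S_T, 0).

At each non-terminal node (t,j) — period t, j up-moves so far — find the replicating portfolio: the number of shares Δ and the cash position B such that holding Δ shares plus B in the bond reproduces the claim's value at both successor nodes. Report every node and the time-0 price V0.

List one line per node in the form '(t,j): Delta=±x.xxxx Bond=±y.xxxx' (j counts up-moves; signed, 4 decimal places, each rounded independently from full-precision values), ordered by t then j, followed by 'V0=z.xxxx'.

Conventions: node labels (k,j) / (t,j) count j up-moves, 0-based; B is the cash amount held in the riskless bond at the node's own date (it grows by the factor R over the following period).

(0,0): Delta=-0.5268 Bond=104.1145
(1,0): Delta=-1.0000 Bond=179.8333
(1,1): Delta=-0.2253 Bond=52.1476
V0=19.8332

Since d<R<u, set p* = (R−d)/(u−d) = 0.5278; price each node as the discounted p*-expectation of its children.
At maturity the claim pays: V(2,0)=67.4840, V(2,1)=16.2200, V(2,2)=0.0000
Node (1,0) S=142.4000: V=(p*·16.2200+(1−p*)·67.4840)/1.08=37.4333; Δ=(16.2200−67.4840)/(178.0000−126.7360)=-1.0000; B=V−Δ·S=179.8333
Node (1,1) S=200.0000: V=(p*·0.0000+(1−p*)·16.2200)/1.08=7.0921; Δ=(0.0000−16.2200)/(250.0000−178.0000)=-0.2253; B=V−Δ·S=52.1476
Node (0,0) S=160.0000: V=(p*·7.0921+(1−p*)·37.4333)/1.08=19.8332; Δ=(7.0921−37.4333)/(200.0000−142.4000)=-0.5268; B=V−Δ·S=104.1145
Sanity check at the root: Δ(0,0)·S0 + B(0,0) reproduces V0 = 19.8332.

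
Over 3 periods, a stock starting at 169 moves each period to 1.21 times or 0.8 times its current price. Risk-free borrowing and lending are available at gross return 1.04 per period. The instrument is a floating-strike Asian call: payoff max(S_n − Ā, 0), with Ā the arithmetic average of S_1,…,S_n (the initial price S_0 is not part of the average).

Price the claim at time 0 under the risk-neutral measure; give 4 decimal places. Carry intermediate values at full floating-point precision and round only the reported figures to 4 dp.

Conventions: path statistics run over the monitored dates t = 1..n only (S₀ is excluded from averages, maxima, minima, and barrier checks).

price = 14.5366

Risk-neutral up-probability p* = (R−d)/(u−d) = (1.04−0.8)/(1.21−0.8) = 0.5854; the claim prices as the p*-weighted sum of path payoffs discounted by R^3.
Enumerate all 2^3 = 8 price paths (U = up ×1.21, D = down ×0.8); each path with k up-moves has probability p*^k·(1−p*)^(3−k).
DDD: Ā=109.9627, payoff=0.0000, prob=0.071285
UDD: Ā=166.3185, payoff=0.0000, prob=0.100637
DUD: Ā=143.2219, payoff=0.0000, prob=0.100637
UUD: Ā=216.6231, payoff=0.0000, prob=0.142076
DDU: Ā=124.7445, payoff=6.1291, prob=0.100637
UDU: Ā=188.6761, payoff=9.2702, prob=0.142076
DUU: Ā=165.5794, payoff=32.3669, prob=0.142076
UUU: Ā=250.4389, payoff=48.9549, prob=0.200577
Price = Σ prob·payoff / R^3 = 16.351682 / 1.124864 = 14.5366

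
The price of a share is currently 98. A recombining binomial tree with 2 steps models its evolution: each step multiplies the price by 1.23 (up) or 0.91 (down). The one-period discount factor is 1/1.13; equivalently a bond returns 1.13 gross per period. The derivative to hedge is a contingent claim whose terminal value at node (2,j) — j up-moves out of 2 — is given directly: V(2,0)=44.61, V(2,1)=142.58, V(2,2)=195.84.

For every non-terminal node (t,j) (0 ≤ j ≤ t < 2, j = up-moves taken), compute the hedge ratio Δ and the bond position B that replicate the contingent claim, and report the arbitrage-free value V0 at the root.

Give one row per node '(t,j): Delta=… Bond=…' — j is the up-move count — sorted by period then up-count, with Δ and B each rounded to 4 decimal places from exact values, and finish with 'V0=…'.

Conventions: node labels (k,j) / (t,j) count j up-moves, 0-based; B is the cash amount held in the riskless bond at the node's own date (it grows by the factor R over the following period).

No-arbitrage ⇒ martingale measure with p* = (R−d)/(u−d) = 0.6875.
Payoffs at expiry: V(2,0)=44.6100, V(2,1)=142.5800, V(2,2)=195.8400
Node (1,0) S=89.1800: V=(p*·142.5800+(1−p*)·44.6100)/1.13=99.0835; Δ=(142.5800−44.6100)/(109.6914−81.1538)=3.4330; B=V−Δ·S=-207.0727
Node (1,1) S=120.5400: V=(p*·195.8400+(1−p*)·142.5800)/1.13=158.5808; Δ=(195.8400−142.5800)/(148.2642−109.6914)=1.3808; B=V−Δ·S=-7.8567
Node (0,0) S=98.0000: V=(p*·158.5808+(1−p*)·99.0835)/1.13=123.8831; Δ=(158.5808−99.0835)/(120.5400−89.1800)=1.8972; B=V−Δ·S=-62.0458
Check: Δ(0,0)·S0 + B(0,0) = 123.8831 = V0.

(0,0): Delta=1.8972 Bond=-62.0458
(1,0): Delta=3.4330 Bond=-207.0727
(1,1): Delta=1.3808 Bond=-7.8567
V0=123.8831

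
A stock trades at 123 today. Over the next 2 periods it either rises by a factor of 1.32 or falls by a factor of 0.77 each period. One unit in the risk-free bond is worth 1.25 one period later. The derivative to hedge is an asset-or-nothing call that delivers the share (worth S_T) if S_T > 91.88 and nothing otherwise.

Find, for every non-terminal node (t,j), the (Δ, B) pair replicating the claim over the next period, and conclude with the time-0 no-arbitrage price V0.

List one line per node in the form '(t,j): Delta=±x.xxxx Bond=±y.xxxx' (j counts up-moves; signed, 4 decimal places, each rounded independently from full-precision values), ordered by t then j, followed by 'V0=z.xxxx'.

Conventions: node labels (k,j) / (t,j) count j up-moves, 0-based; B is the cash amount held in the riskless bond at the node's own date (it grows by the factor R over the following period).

Arbitrage-free pricing uses the up-move probability p* = (R−d)/(u−d) = 0.8727, discounting each step at R = 1.25.
Expiry values: V(2,0)=0.0000, V(2,1)=125.0172, V(2,2)=214.3152
  t=1,j=0: stock 94.7100 → up 125.0172 (V=125.0172), down 72.9267 (V=0.0000). Price 87.2847; hedge Δ=2.4000, bond B=-140.0193.
  t=1,j=1: stock 162.3600 → up 214.3152 (V=214.3152), down 125.0172 (V=125.0172). Price 162.3600; hedge Δ=1.0000, bond B=0.0000.
  t=0,j=0: stock 123.0000 → up 162.3600 (V=162.3600), down 94.7100 (V=87.2847). Price 122.2440; hedge Δ=1.1098, bond B=-14.2565.
Verification: the root portfolio costs Δ(0,0)·S0 + B(0,0) = 122.2440, matching V0.

(0,0): Delta=1.1098 Bond=-14.2565
(1,0): Delta=2.4000 Bond=-140.0193
(1,1): Delta=1.0000 Bond=0.0000
V0=122.2440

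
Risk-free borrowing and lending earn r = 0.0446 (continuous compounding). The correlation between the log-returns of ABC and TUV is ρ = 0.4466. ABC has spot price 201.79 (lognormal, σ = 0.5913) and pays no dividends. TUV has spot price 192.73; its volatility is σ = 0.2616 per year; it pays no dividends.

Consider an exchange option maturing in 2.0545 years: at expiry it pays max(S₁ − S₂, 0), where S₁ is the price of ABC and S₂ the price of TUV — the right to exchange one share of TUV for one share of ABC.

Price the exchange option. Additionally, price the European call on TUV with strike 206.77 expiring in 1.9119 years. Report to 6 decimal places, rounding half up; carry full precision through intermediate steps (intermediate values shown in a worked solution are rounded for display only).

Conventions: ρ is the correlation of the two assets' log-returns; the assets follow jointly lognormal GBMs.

σ_eff = √(σ₁² + σ₂² − 2ρσ₁σ₂) = √(0.5913² + 0.2616² − 2·0.4466·0.5913·0.2616) = 0.529062
d₁ = (ln(S₁/S₂) + (q₂ − q₁ + σ_eff²/2)T) / (σ_eff√T) = (ln(201.79/192.73) + (0.0 − 0.0 + 0.139953)·2.0545) / 0.758332 = 0.439743
d₂ = d₁ − σ_eff√T = 0.439743 − 0.758332 = -0.318589
N(d₁) = 0.669938,  N(d₂) = 0.375019
V = S₁·e^{−q₁T}·N(d₁) − S₂·e^{−q₂T}·N(d₂) = 135.186855 − 72.277405 = 62.909450
[vanilla: TUV call K=206.77]
σ√T = 0.2616·√1.9119 = 0.361718
d₁ = (ln(S/K) + (r+σ²/2)T) / (σ√T) = (ln(192.73/206.77) + (0.0446+0.2616²/2)·1.9119) / 0.361718 = (-0.070317 + 0.150691) / 0.361718 = 0.222200
d₂ = d₁ − σ√T = 0.222200 − 0.361718 = -0.139518
e^{−rT} = 0.918264
N(d₁) = 0.587921,  N(d₂) = 0.444521
price = S·N(d₁) − K·e^{−rT}·N(d₂) = 113.310029 − 84.400833 = 28.909196

exchange price = 62.909450
price(TUV call K=206.77) = 28.909196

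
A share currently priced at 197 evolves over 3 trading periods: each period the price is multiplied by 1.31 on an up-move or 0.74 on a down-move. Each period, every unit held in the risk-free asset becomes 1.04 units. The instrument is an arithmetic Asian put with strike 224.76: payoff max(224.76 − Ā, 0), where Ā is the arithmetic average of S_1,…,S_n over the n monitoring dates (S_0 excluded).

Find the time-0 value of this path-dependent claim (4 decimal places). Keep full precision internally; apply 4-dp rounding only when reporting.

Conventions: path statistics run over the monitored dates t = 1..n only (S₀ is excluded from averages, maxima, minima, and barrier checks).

price = 33.7072

With p* = (R−d)/(u−d) = 0.5263, sum probability × payoff across the paths and divide by R^3.
Enumerate all 2^3 = 8 price paths (U = up ×1.31, D = down ×0.74); each path with k up-moves has probability p*^k·(1−p*)^(3−k).
DDD: Ā=111.1621, payoff=113.5979, prob=0.106284
UDD: Ā=196.7870, payoff=27.9730, prob=0.118093
DUD: Ā=159.3570, payoff=65.4030, prob=0.118093
UUD: Ā=282.1049, payoff=0.0000, prob=0.131214
DDU: Ā=131.6588, payoff=93.1012, prob=0.118093
UDU: Ā=233.0716, payoff=0.0000, prob=0.131214
DUU: Ā=195.6416, payoff=29.1184, prob=0.131214
UUU: Ā=346.3385, payoff=0.0000, prob=0.145794
Price = Σ prob·payoff / R^3 = 37.916022 / 1.124864 = 33.7072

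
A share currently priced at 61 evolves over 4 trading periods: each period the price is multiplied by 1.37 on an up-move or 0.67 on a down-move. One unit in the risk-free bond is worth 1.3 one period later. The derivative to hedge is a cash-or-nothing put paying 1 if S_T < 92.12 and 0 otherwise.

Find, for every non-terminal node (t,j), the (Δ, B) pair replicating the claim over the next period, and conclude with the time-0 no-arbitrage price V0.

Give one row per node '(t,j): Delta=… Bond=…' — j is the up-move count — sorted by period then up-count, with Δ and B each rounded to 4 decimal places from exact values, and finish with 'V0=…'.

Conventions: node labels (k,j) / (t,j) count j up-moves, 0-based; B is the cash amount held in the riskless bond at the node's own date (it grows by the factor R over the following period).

Under the risk-neutral measure, an up-move has probability p* = (R−d)/(u−d) = 0.9000 and values discount at R = 1.3.
At maturity the claim pays: V(4,0)=1.0000, V(4,1)=1.0000, V(4,2)=1.0000, V(4,3)=0.0000, V(4,4)=0.0000
(3,0): S=18.3465. Δ = (V_up−V_dn)/(S_up−S_dn) = (1.0000−1.0000)/(25.1348−12.2922) = 0.0000. V = [p*·1.0000 + (1−p*)·1.0000]/1.3 = 0.7692. B = V − Δ·S = 0.7692.
(3,1): S=37.5146. Δ = (V_up−V_dn)/(S_up−S_dn) = (1.0000−1.0000)/(51.3950−25.1348) = 0.0000. V = [p*·1.0000 + (1−p*)·1.0000]/1.3 = 0.7692. B = V − Δ·S = 0.7692.
(3,2): S=76.7089. Δ = (V_up−V_dn)/(S_up−S_dn) = (0.0000−1.0000)/(105.0912−51.3950) = -0.0186. V = [p*·0.0000 + (1−p*)·1.0000]/1.3 = 0.0769. B = V − Δ·S = 1.5055.
(3,3): S=156.8525. Δ = (V_up−V_dn)/(S_up−S_dn) = (0.0000−0.0000)/(214.8880−105.0912) = 0.0000. V = [p*·0.0000 + (1−p*)·0.0000]/1.3 = 0.0000. B = V − Δ·S = 0.0000.
(2,0): S=27.3829. Δ = (V_up−V_dn)/(S_up−S_dn) = (0.7692−0.7692)/(37.5146−18.3465) = 0.0000. V = [p*·0.7692 + (1−p*)·0.7692]/1.3 = 0.5917. B = V − Δ·S = 0.5917.
(2,1): S=55.9919. Δ = (V_up−V_dn)/(S_up−S_dn) = (0.0769−0.7692)/(76.7089−37.5146) = -0.0177. V = [p*·0.0769 + (1−p*)·0.7692]/1.3 = 0.1124. B = V − Δ·S = 1.1014.
(2,2): S=114.4909. Δ = (V_up−V_dn)/(S_up−S_dn) = (0.0000−0.0769)/(156.8525−76.7089) = -0.0010. V = [p*·0.0000 + (1−p*)·0.0769]/1.3 = 0.0059. B = V − Δ·S = 0.1158.
(1,0): S=40.8700. Δ = (V_up−V_dn)/(S_up−S_dn) = (0.1124−0.5917)/(55.9919−27.3829) = -0.0168. V = [p*·0.1124 + (1−p*)·0.5917]/1.3 = 0.1234. B = V − Δ·S = 0.8080.
(1,1): S=83.5700. Δ = (V_up−V_dn)/(S_up−S_dn) = (0.0059−0.1124)/(114.4909−55.9919) = -0.0018. V = [p*·0.0059 + (1−p*)·0.1124]/1.3 = 0.0127. B = V − Δ·S = 0.1649.
(0,0): S=61.0000. Δ = (V_up−V_dn)/(S_up−S_dn) = (0.0127−0.1234)/(83.5700−40.8700) = -0.0026. V = [p*·0.0127 + (1−p*)·0.1234]/1.3 = 0.0183. B = V − Δ·S = 0.1763.
Verification: the root portfolio costs Δ(0,0)·S0 + B(0,0) = 0.0183, matching V0.

(0,0): Delta=-0.0026 Bond=0.1763
(1,0): Delta=-0.0168 Bond=0.8080
(1,1): Delta=-0.0018 Bond=0.1649
(2,0): Delta=0.0000 Bond=0.5917
(2,1): Delta=-0.0177 Bond=1.1014
(2,2): Delta=-0.0010 Bond=0.1158
(3,0): Delta=0.0000 Bond=0.7692
(3,1): Delta=0.0000 Bond=0.7692
(3,2): Delta=-0.0186 Bond=1.5055
(3,3): Delta=0.0000 Bond=0.0000
V0=0.0183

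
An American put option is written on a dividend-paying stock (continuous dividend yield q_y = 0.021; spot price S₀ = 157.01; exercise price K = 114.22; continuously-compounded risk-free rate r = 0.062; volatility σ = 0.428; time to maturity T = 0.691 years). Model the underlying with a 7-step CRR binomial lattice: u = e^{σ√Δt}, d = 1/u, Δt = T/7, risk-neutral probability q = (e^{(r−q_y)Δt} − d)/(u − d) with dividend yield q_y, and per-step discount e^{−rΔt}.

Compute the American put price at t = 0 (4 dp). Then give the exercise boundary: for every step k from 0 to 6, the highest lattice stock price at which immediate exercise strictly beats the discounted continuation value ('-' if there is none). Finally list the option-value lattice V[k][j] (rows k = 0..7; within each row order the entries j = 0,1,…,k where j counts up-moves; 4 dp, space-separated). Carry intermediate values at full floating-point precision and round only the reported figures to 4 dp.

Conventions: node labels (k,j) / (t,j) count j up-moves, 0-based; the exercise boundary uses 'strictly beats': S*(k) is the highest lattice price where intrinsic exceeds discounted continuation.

price = 4.3638
boundary = - - - - - 80.1537 91.6905
tree:
4.3638
6.9531 1.6309
10.8456 2.8495 0.3393
16.4780 4.9178 0.6584 0.0000
24.2142 8.3562 1.2774 0.0000 0.0000
34.0663 13.9125 2.4787 0.0000 0.0000 0.0000
44.1515 22.5295 4.8095 0.0000 0.0000 0.0000 0.0000
52.9677 34.0663 9.3321 0.0000 0.0000 0.0000 0.0000 0.0000

Δt=0.09871, u=1.14393, d=0.87418, q=0.48147, disc=e^(-rΔt)=0.99390
k=7 terminal: V=max(K-S,0) → 52.9677 34.0663 9.3321 0.0000 0.0000 0.0000 0.0000 0.0000
k=6: j=0 S=70.0685 intr=44.1515 cont=43.5996 V=44.1515[EX]; j=1 S=91.6905 intr=22.5295 cont=22.0224 V=22.5295[EX]; j=2 S=119.9847 intr=0.0000 cont=4.8095 V=4.8095[hold]; j=3 S=157.0100 intr=0.0000 cont=0.0000 V=0.0000[hold]; j=4 S=205.4607 intr=0.0000 cont=0.0000 V=0.0000[hold]; j=5 S=268.8624 intr=0.0000 cont=0.0000 V=0.0000[hold]; j=6 S=351.8289 intr=0.0000 cont=0.0000 V=0.0000[hold]  S*(6)=91.6905
k=5: j=0 S=80.1537 intr=34.0663 cont=33.5353 V=34.0663[EX]; j=1 S=104.8879 intr=9.3321 cont=13.9125 V=13.9125[hold]; j=2 S=137.2545 intr=0.0000 cont=2.4787 V=2.4787[hold]; j=3 S=179.6090 intr=0.0000 cont=0.0000 V=0.0000[hold]; j=4 S=235.0333 intr=0.0000 cont=0.0000 V=0.0000[hold]; j=5 S=307.5607 intr=0.0000 cont=0.0000 V=0.0000[hold]  S*(5)=80.1537
k=4: j=0 S=91.6905 intr=22.5295 cont=24.2142 V=24.2142[hold]; j=1 S=119.9847 intr=0.0000 cont=8.3562 V=8.3562[hold]; j=2 S=157.0100 intr=0.0000 cont=1.2774 V=1.2774[hold]; j=3 S=205.4607 intr=0.0000 cont=0.0000 V=0.0000[hold]; j=4 S=268.8624 intr=0.0000 cont=0.0000 V=0.0000[hold]  S*(4)=-
k=3: j=0 S=104.8879 intr=9.3321 cont=16.4780 V=16.4780[hold]; j=1 S=137.2545 intr=0.0000 cont=4.9178 V=4.9178[hold]; j=2 S=179.6090 intr=0.0000 cont=0.6584 V=0.6584[hold]; j=3 S=235.0333 intr=0.0000 cont=0.0000 V=0.0000[hold]  S*(3)=-
k=2: j=0 S=119.9847 intr=0.0000 cont=10.8456 V=10.8456[hold]; j=1 S=157.0100 intr=0.0000 cont=2.8495 V=2.8495[hold]; j=2 S=205.4607 intr=0.0000 cont=0.3393 V=0.3393[hold]  S*(2)=-
k=1: j=0 S=137.2545 intr=0.0000 cont=6.9531 V=6.9531[hold]; j=1 S=179.6090 intr=0.0000 cont=1.6309 V=1.6309[hold]  S*(1)=-
k=0: j=0 S=157.0100 intr=0.0000 cont=4.3638 V=4.3638[hold]  S*(0)=-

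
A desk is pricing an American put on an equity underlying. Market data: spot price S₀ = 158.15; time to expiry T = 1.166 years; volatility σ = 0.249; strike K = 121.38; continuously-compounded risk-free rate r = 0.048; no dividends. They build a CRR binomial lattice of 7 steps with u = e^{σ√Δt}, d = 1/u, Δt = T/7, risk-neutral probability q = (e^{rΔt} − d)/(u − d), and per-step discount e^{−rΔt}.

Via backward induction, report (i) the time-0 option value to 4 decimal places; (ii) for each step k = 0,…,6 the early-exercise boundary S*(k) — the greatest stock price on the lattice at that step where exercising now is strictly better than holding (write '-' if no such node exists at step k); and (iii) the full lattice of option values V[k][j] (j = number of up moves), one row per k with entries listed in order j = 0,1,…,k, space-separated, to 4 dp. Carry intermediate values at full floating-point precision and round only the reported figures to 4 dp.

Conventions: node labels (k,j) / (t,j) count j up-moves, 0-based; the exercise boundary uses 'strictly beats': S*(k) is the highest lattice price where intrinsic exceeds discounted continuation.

Δt=0.16657  u=1.10697  d=0.90337  q=0.51404  discount=0.99204
step 7 (expiry): payoffs max(K−S,0) = 43.7332 26.2333 4.7893 0.0000 0.0000 0.0000 0.0000 0.0000
step 6: (k=6,j=0): S=85.9525, K−S=35.4275, hold=34.4608 ⇒ V=35.4275 exercise | (k=6,j=1): S=105.3244, K−S=16.0556, hold=15.0890 ⇒ V=16.0556 exercise | (k=6,j=2): S=129.0622, K−S=0.0000, hold=2.3089 ⇒ V=2.3089 continue | (k=6,j=3): S=158.1500, K−S=0.0000, hold=0.0000 ⇒ V=0.0000 continue | (k=6,j=4): S=193.7936, K−S=0.0000, hold=0.0000 ⇒ V=0.0000 continue | (k=6,j=5): S=237.4704, K−S=0.0000, hold=0.0000 ⇒ V=0.0000 continue | (k=6,j=6): S=290.9911, K−S=0.0000, hold=0.0000 ⇒ V=0.0000 continue  boundary S*=105.3244
step 5: (k=5,j=0): S=95.1467, K−S=26.2333, hold=25.2667 ⇒ V=26.2333 exercise | (k=5,j=1): S=116.5907, K−S=4.7893, hold=8.9176 ⇒ V=8.9176 continue | (k=5,j=2): S=142.8677, K−S=0.0000, hold=1.1131 ⇒ V=1.1131 continue | (k=5,j=3): S=175.0670, K−S=0.0000, hold=0.0000 ⇒ V=0.0000 continue | (k=5,j=4): S=214.5233, K−S=0.0000, hold=0.0000 ⇒ V=0.0000 continue | (k=5,j=5): S=262.8722, K−S=0.0000, hold=0.0000 ⇒ V=0.0000 continue  boundary S*=95.1467
step 4: (k=4,j=0): S=105.3244, K−S=16.0556, hold=17.1942 ⇒ V=17.1942 continue | (k=4,j=1): S=129.0622, K−S=0.0000, hold=4.8667 ⇒ V=4.8667 continue | (k=4,j=2): S=158.1500, K−S=0.0000, hold=0.5366 ⇒ V=0.5366 continue | (k=4,j=3): S=193.7936, K−S=0.0000, hold=0.0000 ⇒ V=0.0000 continue | (k=4,j=4): S=237.4704, K−S=0.0000, hold=0.0000 ⇒ V=0.0000 continue  boundary S*=-
step 3: (k=3,j=0): S=116.5907, K−S=4.7893, hold=10.7709 ⇒ V=10.7709 continue | (k=3,j=1): S=142.8677, K−S=0.0000, hold=2.6198 ⇒ V=2.6198 continue | (k=3,j=2): S=175.0670, K−S=0.0000, hold=0.2587 ⇒ V=0.2587 continue | (k=3,j=3): S=214.5233, K−S=0.0000, hold=0.0000 ⇒ V=0.0000 continue  boundary S*=-
step 2: (k=2,j=0): S=129.0622, K−S=0.0000, hold=6.5285 ⇒ V=6.5285 continue | (k=2,j=1): S=158.1500, K−S=0.0000, hold=1.3949 ⇒ V=1.3949 continue | (k=2,j=2): S=193.7936, K−S=0.0000, hold=0.1247 ⇒ V=0.1247 continue  boundary S*=-
step 1: (k=1,j=0): S=142.8677, K−S=0.0000, hold=3.8586 ⇒ V=3.8586 continue | (k=1,j=1): S=175.0670, K−S=0.0000, hold=0.7360 ⇒ V=0.7360 continue  boundary S*=-
step 0: (k=0,j=0): S=158.1500, K−S=0.0000, hold=2.2355 ⇒ V=2.2355 continue  boundary S*=-

price = 2.2355
boundary = - - - - - 95.1467 105.3244
tree:
2.2355
3.8586 0.7360
6.5285 1.3949 0.1247
10.7709 2.6198 0.2587 0.0000
17.1942 4.8667 0.5366 0.0000 0.0000
26.2333 8.9176 1.1131 0.0000 0.0000 0.0000
35.4275 16.0556 2.3089 0.0000 0.0000 0.0000 0.0000
43.7332 26.2333 4.7893 0.0000 0.0000 0.0000 0.0000 0.0000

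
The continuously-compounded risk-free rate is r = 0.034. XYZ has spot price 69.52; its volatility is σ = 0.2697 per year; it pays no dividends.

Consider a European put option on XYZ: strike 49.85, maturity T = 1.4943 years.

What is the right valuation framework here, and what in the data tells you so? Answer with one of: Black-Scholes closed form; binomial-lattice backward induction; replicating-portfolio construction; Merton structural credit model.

framework: Black-Scholes closed form

Key observation: with XYZ following a GBM at constant σ and r, the European put struck at 49.85 prices in closed form — nothing here needs a stepwise model or a balance sheet.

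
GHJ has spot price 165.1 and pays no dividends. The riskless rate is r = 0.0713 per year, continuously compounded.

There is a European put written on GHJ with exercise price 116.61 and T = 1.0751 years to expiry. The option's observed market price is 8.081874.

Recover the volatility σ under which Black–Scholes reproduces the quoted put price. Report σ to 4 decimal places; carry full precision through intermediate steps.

At σ = 0.5049 the Black–Scholes value reproduces the quote:
σ√T = 0.5049·√1.0751 = 0.523516
d₁ = (ln(S/K) + (r+σ²/2)T) / (σ√T) = (ln(165.1/116.61) + (0.0713+0.5049²/2)·1.0751) / 0.523516 = (0.347716 + 0.213689) / 0.523516 = 1.072375
d₂ = d₁ − σ√T = 1.072375 − 0.523516 = 0.548859
e^{−rT} = 0.926210
N(−d₁) = 0.141776,  N(−d₂) = 0.291551
V = K·e^{−rT}·N(−d₂) − S·N(−d₁) = 31.489055 − 23.407181 = 8.081874 (equal to the quote); since ∂V/∂σ > 0 for all σ, the implied volatility is unique

sigma = 0.5049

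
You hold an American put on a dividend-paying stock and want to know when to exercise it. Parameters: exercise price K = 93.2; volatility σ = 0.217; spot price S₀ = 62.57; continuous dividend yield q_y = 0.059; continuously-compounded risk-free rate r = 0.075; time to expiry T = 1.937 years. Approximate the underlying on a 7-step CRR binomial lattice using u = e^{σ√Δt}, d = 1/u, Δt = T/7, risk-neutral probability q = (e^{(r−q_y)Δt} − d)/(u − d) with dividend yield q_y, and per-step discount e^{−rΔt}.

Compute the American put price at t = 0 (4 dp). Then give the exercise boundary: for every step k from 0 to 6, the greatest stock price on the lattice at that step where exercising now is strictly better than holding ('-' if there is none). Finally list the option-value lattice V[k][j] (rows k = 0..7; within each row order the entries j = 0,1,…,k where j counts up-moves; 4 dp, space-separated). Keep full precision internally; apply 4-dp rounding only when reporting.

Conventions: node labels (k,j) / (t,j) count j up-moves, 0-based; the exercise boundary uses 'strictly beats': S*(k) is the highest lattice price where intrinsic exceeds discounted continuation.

price = 30.6300
boundary = 62.5700 55.8202 62.5700 70.1360 62.5700 70.1360 78.6168
tree:
30.6300
37.3798 23.1378
43.4014 30.6300 16.3559
48.7735 37.3798 23.0640 10.0975
53.5660 43.4014 30.6300 15.5826 4.8401
57.8416 48.7735 37.3798 23.0640 8.4892 1.2624
61.6559 53.5660 43.4014 30.6300 14.5832 2.5316 0.0000
65.0587 57.8416 48.7735 37.3798 23.0640 5.0768 0.0000 0.0000

Δt=0.27671, u=1.12092, d=0.89212, q=0.49089, disc=e^(-rΔt)=0.97946
k=7 terminal: V=max(K-S,0) → 65.0587 57.8416 48.7735 37.3798 23.0640 5.0768 0.0000 0.0000
k=6: j=0 S=31.5441 intr=61.6559 cont=60.2524 V=61.6559[EX]; j=1 S=39.6340 intr=53.5660 cont=52.2936 V=53.5660[EX]; j=2 S=49.7986 intr=43.4014 cont=42.2936 V=43.4014[EX]; j=3 S=62.5700 intr=30.6300 cont=29.7289 V=30.6300[EX]; j=4 S=78.6168 intr=14.5832 cont=13.9420 V=14.5832[EX]; j=5 S=98.7790 intr=0.0000 cont=2.5316 V=2.5316[hold]; j=6 S=124.1121 intr=0.0000 cont=0.0000 V=0.0000[hold]  S*(6)=78.6168
k=5: j=0 S=35.3584 intr=57.8416 cont=56.4999 V=57.8416[EX]; j=1 S=44.4265 intr=48.7735 cont=47.5786 V=48.7735[EX]; j=2 S=55.8202 intr=37.3798 cont=36.3694 V=37.3798[EX]; j=3 S=70.1360 intr=23.0640 cont=22.2855 V=23.0640[EX]; j=4 S=88.1232 intr=5.0768 cont=8.4892 V=8.4892[hold]; j=5 S=110.7234 intr=0.0000 cont=1.2624 V=1.2624[hold]  S*(5)=70.1360
k=4: j=0 S=39.6340 intr=53.5660 cont=52.2936 V=53.5660[EX]; j=1 S=49.7986 intr=43.4014 cont=42.2936 V=43.4014[EX]; j=2 S=62.5700 intr=30.6300 cont=29.7289 V=30.6300[EX]; j=3 S=78.6168 intr=14.5832 cont=15.5826 V=15.5826[hold]; j=4 S=98.7790 intr=0.0000 cont=4.8401 V=4.8401[hold]  S*(4)=62.5700
k=3: j=0 S=44.4265 intr=48.7735 cont=47.5786 V=48.7735[EX]; j=1 S=55.8202 intr=37.3798 cont=36.3694 V=37.3798[EX]; j=2 S=70.1360 intr=23.0640 cont=22.7660 V=23.0640[EX]; j=3 S=88.1232 intr=5.0768 cont=10.0975 V=10.0975[hold]  S*(3)=70.1360
k=2: j=0 S=49.7986 intr=43.4014 cont=42.2936 V=43.4014[EX]; j=1 S=62.5700 intr=30.6300 cont=29.7289 V=30.6300[EX]; j=2 S=78.6168 intr=14.5832 cont=16.3559 V=16.3559[hold]  S*(2)=62.5700
k=1: j=0 S=55.8202 intr=37.3798 cont=36.3694 V=37.3798[EX]; j=1 S=70.1360 intr=23.0640 cont=23.1378 V=23.1378[hold]  S*(1)=55.8202
k=0: j=0 S=62.5700 intr=30.6300 cont=29.7644 V=30.6300[EX]  S*(0)=62.5700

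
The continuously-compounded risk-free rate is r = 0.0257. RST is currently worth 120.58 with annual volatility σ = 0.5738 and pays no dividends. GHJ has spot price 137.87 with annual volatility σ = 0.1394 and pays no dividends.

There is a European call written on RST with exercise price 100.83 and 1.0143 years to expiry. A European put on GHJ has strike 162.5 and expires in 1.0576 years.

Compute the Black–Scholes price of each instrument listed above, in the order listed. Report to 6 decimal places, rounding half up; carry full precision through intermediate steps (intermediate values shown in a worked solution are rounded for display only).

price(RST call K=100.83) = 37.547951
price(GHJ put K=162.5) = 22.182652

[RST call K=100.83]
σ√T = 0.5738·√1.0143 = 0.577888
d₁ = (ln(S/K) + (r+σ²/2)T) / (σ√T) = (ln(120.58/100.83) + (0.0257+0.5738²/2)·1.0143) / 0.577888 = (0.178878 + 0.193045) / 0.577888 = 0.643589
d₂ = d₁ − σ√T = 0.643589 − 0.577888 = 0.065701
e^{−rT} = 0.974269
N(d₁) = 0.740079,  N(d₂) = 0.526192
price = S·N(d₁) − K·e^{−rT}·N(d₂) = 89.238721 − 51.690770 = 37.547951
[GHJ put K=162.5]
σ√T = 0.1394·√1.0576 = 0.143359
d₁ = (ln(S/K) + (r+σ²/2)T) / (σ√T) = (ln(137.87/162.5) + (0.0257+0.1394²/2)·1.0576) / 0.143359 = (-0.164367 + 0.037456) / 0.143359 = -0.885268
d₂ = d₁ − σ√T = -0.885268 − 0.143359 = -1.028626
e^{−rT} = 0.973186
N(−d₁) = 0.811994,  N(−d₂) = 0.848172
price = K·e^{−rT}·N(−d₂) − S·N(−d₁) = 134.132240 − 111.949588 = 22.182652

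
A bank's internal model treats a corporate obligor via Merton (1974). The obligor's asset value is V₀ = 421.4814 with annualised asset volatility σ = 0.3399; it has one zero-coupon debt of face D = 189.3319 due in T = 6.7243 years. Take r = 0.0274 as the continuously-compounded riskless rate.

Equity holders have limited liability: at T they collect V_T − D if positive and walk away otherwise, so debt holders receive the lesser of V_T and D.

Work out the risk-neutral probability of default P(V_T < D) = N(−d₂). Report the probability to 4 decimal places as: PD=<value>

PD=0.2494

Equity is a call on the firm's assets struck at D = 189.3319:
d₁ = [ln(V₀/D) + (r + σ²/2)T] / (σ√T)
   = [ln(421.4814/189.3319) + (0.0274 + 0.5·0.3399²)·6.7243] / (0.3399·√6.7243)
   = [0.800274 + 0.572682] / 0.881403 = 1.557693
d₂ = d₁ − σ√T = 1.557693 − 0.881403 = 0.676290
risk-neutral PD = N(−d₂) = N(-0.676290) = 0.249428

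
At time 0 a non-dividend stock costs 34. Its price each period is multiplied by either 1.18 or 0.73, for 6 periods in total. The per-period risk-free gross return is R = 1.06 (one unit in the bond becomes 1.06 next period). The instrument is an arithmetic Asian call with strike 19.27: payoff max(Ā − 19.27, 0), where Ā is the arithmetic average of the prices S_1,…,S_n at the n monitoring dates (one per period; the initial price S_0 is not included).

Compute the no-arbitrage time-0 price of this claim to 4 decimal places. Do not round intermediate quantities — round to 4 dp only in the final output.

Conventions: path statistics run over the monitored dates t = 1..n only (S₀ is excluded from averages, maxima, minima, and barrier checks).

Under the martingale measure an up-move has probability p* = 0.7333; value the claim as the probability-weighted average of per-path payoffs, discounted 6 periods at R = 1.06.
Enumerate all 2^6 = 64 price paths (U = up ×1.18, D = down ×0.73); each path with k up-moves has probability p*^k·(1−p*)^(6−k).
DDDDDD: Ā=13.0024, payoff=0.0000, prob=0.000360
UDDDDD: Ā=21.0176, payoff=1.7476, prob=0.000989
DUDDDD: Ā=18.4676, payoff=0.0000, prob=0.000989
UUDDDD: Ā=29.8517, payoff=10.5817, prob=0.002719
DDUDDD: Ā=16.6061, payoff=0.0000, prob=0.000989
UDUDDD: Ā=26.8427, payoff=7.5727, prob=0.002719
DUUDDD: Ā=24.2927, payoff=5.0227, prob=0.002719
UUUDDD: Ā=39.2676, payoff=19.9976, prob=0.007478
DDDUDD: Ā=15.2472, payoff=0.0000, prob=0.000989
UDDUDD: Ā=24.6461, payoff=5.3761, prob=0.002719
DUDUDD: Ā=22.0961, payoff=2.8261, prob=0.002719
UUDUDD: Ā=35.7170, payoff=16.4470, prob=0.007478
DDUUDD: Ā=20.2346, payoff=0.9646, prob=0.002719
UDUUDD: Ā=32.7080, payoff=13.4380, prob=0.007478
DUUUDD: Ā=30.1580, payoff=10.8880, prob=0.007478
UUUUDD: Ā=48.7486, payoff=29.4786, prob=0.020566
DDDDUD: Ā=14.2552, payoff=0.0000, prob=0.000989
UDDDUD: Ā=23.0426, payoff=3.7726, prob=0.002719
DUDDUD: Ā=20.4926, payoff=1.2226, prob=0.002719
UUDDUD: Ā=33.1251, payoff=13.8551, prob=0.007478
DDUDUD: Ā=18.6311, payoff=0.0000, prob=0.002719
UDUDUD: Ā=30.1161, payoff=10.8461, prob=0.007478
DUUDUD: Ā=27.5661, payoff=8.2961, prob=0.007478
UUUDUD: Ā=44.5589, payoff=25.2889, prob=0.020566
DDDUUD: Ā=17.2722, payoff=0.0000, prob=0.002719
UDDUUD: Ā=27.9195, payoff=8.6495, prob=0.007478
DUDUUD: Ā=25.3695, payoff=6.0995, prob=0.007478
UUDUUD: Ā=41.0082, payoff=21.7382, prob=0.020566
DDUUUD: Ā=23.5080, payoff=4.2380, prob=0.007478
UDUUUD: Ā=37.9992, payoff=18.7292, prob=0.020566
DUUUUD: Ā=35.4492, payoff=16.1792, prob=0.020566
UUUUUD: Ā=57.3015, payoff=38.0315, prob=0.056556
DDDDDU: Ā=13.5310, payoff=0.0000, prob=0.000989
UDDDDU: Ā=21.8721, payoff=2.6021, prob=0.002719
DUDDDU: Ā=19.3221, payoff=0.0521, prob=0.002719
UUDDDU: Ā=31.2329, payoff=11.9629, prob=0.007478
DDUDDU: Ā=17.4606, payoff=0.0000, prob=0.002719
UDUDDU: Ā=28.2239, payoff=8.9539, prob=0.007478
DUUDDU: Ā=25.6739, payoff=6.4039, prob=0.007478
UUUDDU: Ā=41.5004, payoff=22.2304, prob=0.020566
DDDUDU: Ā=16.1017, payoff=0.0000, prob=0.002719
UDDUDU: Ā=26.0274, payoff=6.7574, prob=0.007478
DUDUDU: Ā=23.4774, payoff=4.2074, prob=0.007478
UUDUDU: Ā=37.9497, payoff=18.6797, prob=0.020566
DDUUDU: Ā=21.6159, payoff=2.3459, prob=0.007478
UDUUDU: Ā=34.9407, payoff=15.6707, prob=0.020566
DUUUDU: Ā=32.3907, payoff=13.1207, prob=0.020566
UUUUDU: Ā=52.3576, payoff=33.0876, prob=0.056556
DDDDUU: Ā=15.1097, payoff=0.0000, prob=0.002719
UDDDUU: Ā=24.4239, payoff=5.1539, prob=0.007478
DUDDUU: Ā=21.8739, payoff=2.6039, prob=0.007478
UUDDUU: Ā=35.3578, payoff=16.0878, prob=0.020566
DDUDUU: Ā=20.0124, payoff=0.7424, prob=0.007478
UDUDUU: Ā=32.3488, payoff=13.0788, prob=0.020566
DUUDUU: Ā=29.7988, payoff=10.5288, prob=0.020566
UUUDUU: Ā=48.1679, payoff=28.8979, prob=0.056556
DDDUUU: Ā=18.6535, payoff=0.0000, prob=0.007478
UDDUUU: Ā=30.1522, payoff=10.8822, prob=0.020566
DUDUUU: Ā=27.6022, payoff=8.3322, prob=0.020566
UUDUUU: Ā=44.6173, payoff=25.3473, prob=0.056556
DDUUUU: Ā=25.7407, payoff=6.4707, prob=0.020566
UDUUUU: Ā=41.6083, payoff=22.3383, prob=0.056556
DUUUUU: Ā=39.0583, payoff=19.7883, prob=0.056556
UUUUUU: Ā=63.1353, payoff=43.8653, prob=0.155528
Price = Σ prob·payoff / R^6 = 22.685338 / 1.418519 = 15.9923

price = 15.9923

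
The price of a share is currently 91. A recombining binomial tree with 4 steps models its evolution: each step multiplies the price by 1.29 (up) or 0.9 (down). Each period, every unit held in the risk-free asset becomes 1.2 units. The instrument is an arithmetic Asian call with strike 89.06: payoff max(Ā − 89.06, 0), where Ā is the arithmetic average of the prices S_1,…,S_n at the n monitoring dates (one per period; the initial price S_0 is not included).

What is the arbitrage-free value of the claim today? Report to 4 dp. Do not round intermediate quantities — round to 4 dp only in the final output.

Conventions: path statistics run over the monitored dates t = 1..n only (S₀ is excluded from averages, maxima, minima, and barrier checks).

price = 27.8268

Under the martingale measure an up-move has probability p* = 0.7692; value the claim as the probability-weighted average of per-path payoffs, discounted 4 periods at R = 1.2.
Enumerate all 2^4 = 16 price paths (U = up ×1.29, D = down ×0.9); each path with k up-moves has probability p*^k·(1−p*)^(4−k).
DDDD: Ā=70.4135, payoff=0.0000, prob=0.002836
UDDD: Ā=100.9261, payoff=11.8661, prob=0.009453
DUDD: Ā=92.0536, payoff=2.9936, prob=0.009453
UUDD: Ā=131.9434, payoff=42.8834, prob=0.031512
DDUD: Ā=84.0683, payoff=0.0000, prob=0.009453
UDUD: Ā=120.4979, payoff=31.4379, prob=0.031512
DUUD: Ā=111.6254, payoff=22.5654, prob=0.031512
UUUD: Ā=159.9964, payoff=70.9364, prob=0.105038
DDDU: Ā=76.8816, payoff=0.0000, prob=0.009453
UDDU: Ā=110.1969, payoff=21.1369, prob=0.031512
DUDU: Ā=101.3244, payoff=12.2644, prob=0.031512
UUDU: Ā=145.2317, payoff=56.1717, prob=0.105038
DDUU: Ā=93.3392, payoff=4.2792, prob=0.031512
UDUU: Ā=133.7862, payoff=44.7262, prob=0.105038
DUUU: Ā=124.9137, payoff=35.8537, prob=0.105038
UUUU: Ā=179.0429, payoff=89.9829, prob=0.350128
Price = Σ prob·payoff / R^4 = 57.701599 / 2.073600 = 27.8268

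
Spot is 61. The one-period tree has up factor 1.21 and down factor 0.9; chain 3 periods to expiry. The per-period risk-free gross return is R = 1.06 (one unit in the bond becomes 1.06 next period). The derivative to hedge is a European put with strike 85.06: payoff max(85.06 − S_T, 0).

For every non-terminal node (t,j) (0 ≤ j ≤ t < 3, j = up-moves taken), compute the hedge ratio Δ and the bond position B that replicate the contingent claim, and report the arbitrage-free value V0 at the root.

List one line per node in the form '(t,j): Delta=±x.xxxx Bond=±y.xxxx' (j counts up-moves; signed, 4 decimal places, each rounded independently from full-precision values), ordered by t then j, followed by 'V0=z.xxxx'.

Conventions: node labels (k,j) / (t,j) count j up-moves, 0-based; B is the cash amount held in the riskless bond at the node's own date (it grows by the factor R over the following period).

(0,0): Delta=-0.7116 Bond=56.4795
(1,0): Delta=-1.0000 Bond=75.7031
(1,1): Delta=-0.5104 Bond=45.0232
(2,0): Delta=-1.0000 Bond=80.2453
(2,1): Delta=-1.0000 Bond=80.2453
(2,2): Delta=-0.1691 Bond=17.2365
V0=13.0737

No-arbitrage ⇒ martingale measure with p* = (R−d)/(u−d) = 0.5161.
Expiry values: V(3,0)=40.5910, V(3,1)=25.2739, V(3,2)=4.6809, V(3,3)=0.0000
Node (2,0) S=49.4100: V=(p*·25.2739+(1−p*)·40.5910)/1.06=30.8353; Δ=(25.2739−40.5910)/(59.7861−44.4690)=-1.0000; B=V−Δ·S=80.2453
Node (2,1) S=66.4290: V=(p*·4.6809+(1−p*)·25.2739)/1.06=13.8163; Δ=(4.6809−25.2739)/(80.3791−59.7861)=-1.0000; B=V−Δ·S=80.2453
Node (2,2) S=89.3101: V=(p*·0.0000+(1−p*)·4.6809)/1.06=2.1368; Δ=(0.0000−4.6809)/(108.0652−80.3791)=-0.1691; B=V−Δ·S=17.2365
Node (1,0) S=54.9000: V=(p*·13.8163+(1−p*)·30.8353)/1.06=20.8031; Δ=(13.8163−30.8353)/(66.4290−49.4100)=-1.0000; B=V−Δ·S=75.7031
Node (1,1) S=73.8100: V=(p*·2.1368+(1−p*)·13.8163)/1.06=7.3473; Δ=(2.1368−13.8163)/(89.3101−66.4290)=-0.5104; B=V−Δ·S=45.0232
Node (0,0) S=61.0000: V=(p*·7.3473+(1−p*)·20.8031)/1.06=13.0737; Δ=(7.3473−20.8031)/(73.8100−54.9000)=-0.7116; B=V−Δ·S=56.4795
Sanity check at the root: Δ(0,0)·S0 + B(0,0) reproduces V0 = 13.0737.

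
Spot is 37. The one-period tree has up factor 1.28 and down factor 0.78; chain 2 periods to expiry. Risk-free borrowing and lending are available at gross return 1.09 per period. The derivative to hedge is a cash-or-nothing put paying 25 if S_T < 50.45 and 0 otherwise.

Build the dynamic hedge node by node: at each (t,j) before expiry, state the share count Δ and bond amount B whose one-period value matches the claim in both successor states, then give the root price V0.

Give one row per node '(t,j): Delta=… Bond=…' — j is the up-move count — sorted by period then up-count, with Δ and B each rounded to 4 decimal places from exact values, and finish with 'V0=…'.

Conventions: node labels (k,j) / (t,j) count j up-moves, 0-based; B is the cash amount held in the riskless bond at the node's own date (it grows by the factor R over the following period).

Arbitrage-free pricing uses the up-move probability p* = (R−d)/(u−d) = 0.6200, discounting each step at R = 1.09.
Expiry values: V(2,0)=25.0000, V(2,1)=25.0000, V(2,2)=0.0000
Node (1,0) S=28.8600: V=(p*·25.0000+(1−p*)·25.0000)/1.09=22.9358; Δ=(25.0000−25.0000)/(36.9408−22.5108)=0.0000; B=V−Δ·S=22.9358
Node (1,1) S=47.3600: V=(p*·0.0000+(1−p*)·25.0000)/1.09=8.7156; Δ=(0.0000−25.0000)/(60.6208−36.9408)=-1.0557; B=V−Δ·S=58.7156
Node (0,0) S=37.0000: V=(p*·8.7156+(1−p*)·22.9358)/1.09=12.9535; Δ=(8.7156−22.9358)/(47.3600−28.8600)=-0.7687; B=V−Δ·S=41.3938
Sanity check at the root: Δ(0,0)·S0 + B(0,0) reproduces V0 = 12.9535.

(0,0): Delta=-0.7687 Bond=41.3938
(1,0): Delta=0.0000 Bond=22.9358
(1,1): Delta=-1.0557 Bond=58.7156
V0=12.9535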